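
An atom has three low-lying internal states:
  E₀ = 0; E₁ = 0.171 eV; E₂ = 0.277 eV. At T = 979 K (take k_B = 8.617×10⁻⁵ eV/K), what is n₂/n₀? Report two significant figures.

k_BT = 8.617×10⁻⁵ × 979 K = 0.08436 eV.
n₂/n₀ = exp[−(E₂−E₀)/kT] = exp(−(0.277 eV)/(0.08436 eV)) = exp(-3.284) = 0.037.

0.037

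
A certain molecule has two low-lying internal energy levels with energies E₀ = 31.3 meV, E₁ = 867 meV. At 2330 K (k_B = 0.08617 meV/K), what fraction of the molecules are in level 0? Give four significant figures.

k_BT = 0.08617 × 2330 K = 200.776 meV.
Eᵢ/kT = 0.155895, 4.31825.
Z = Σ e^(−Eᵢ/kT) = e^(−0.155895) + e^(−4.31825) = 0.855649 + 0.0133232 = 0.868972.
P₀ = e^(−E₀/kT) / Z = 0.855649/0.868972 = 0.9847.

0.9847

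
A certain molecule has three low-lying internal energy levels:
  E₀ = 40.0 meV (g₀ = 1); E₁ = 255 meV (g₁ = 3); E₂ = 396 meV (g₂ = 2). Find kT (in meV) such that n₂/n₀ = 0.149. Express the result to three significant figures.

n₂/n₀ = (g₂/g₀) exp[−(E₂−E₀)/kT] = 0.149.
⇒ (E₂−E₀)/kT = ln((2/1)/0.149) = ln(13.423) = 2.5970.
kT = 356.0 meV / 2.5970 = 137 meV.

137 meV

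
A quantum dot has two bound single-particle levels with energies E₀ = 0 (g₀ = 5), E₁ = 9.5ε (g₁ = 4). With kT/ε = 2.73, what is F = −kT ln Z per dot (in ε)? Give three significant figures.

Eᵢ/kT = 0, 3.4799.
Z = Σ gᵢe^(−Eᵢ/kT) = 5·e^(−0) + 4·e^(−3.4799) = 5.0000 + 0.12324 = 5.1232.
F = −kT ln Z = −2.73 × ln(5.1232) = −2.73 × 1.6338 = -4.46 ε.

-4.46 ε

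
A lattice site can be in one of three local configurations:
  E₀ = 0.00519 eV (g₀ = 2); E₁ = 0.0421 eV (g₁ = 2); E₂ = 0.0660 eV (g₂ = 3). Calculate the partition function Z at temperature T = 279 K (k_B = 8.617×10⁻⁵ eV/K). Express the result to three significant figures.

k_BT = 8.617×10⁻⁵ × 279 K = 0.024041 eV.
Eᵢ/kT = 0.21588, 1.7512, 2.7453.
Z = Σ gᵢe^(−Eᵢ/kT) = 2·e^(−0.21588) + 2·e^(−1.7512) + 3·e^(−2.7453) = 1.6117 + 0.34713 + 0.19269 = 2.1515.

Z = 2.15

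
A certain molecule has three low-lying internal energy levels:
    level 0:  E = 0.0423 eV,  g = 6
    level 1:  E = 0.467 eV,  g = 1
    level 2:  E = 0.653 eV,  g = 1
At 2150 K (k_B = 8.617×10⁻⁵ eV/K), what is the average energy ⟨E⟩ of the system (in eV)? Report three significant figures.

k_BT = 8.617×10⁻⁵ × 2150 K = 0.18527 eV.
Eᵢ/kT = 0.22832, 2.5206, 3.5246.
Z = Σ gᵢe^(−Eᵢ/kT) = 6·e^(−0.22832) + 1·e^(−2.5206) + 1·e^(−3.5246) = 4.7752 + 0.080411 + 0.029464 = 4.8851.
⟨E⟩ = Σ Eᵢ gᵢe^(−Eᵢ/kT) / Z = (0.0423·4.7752 + 0.467·0.080411 + 0.653·0.029464) / 4.8851 = 0.0530 eV.

0.0530 eV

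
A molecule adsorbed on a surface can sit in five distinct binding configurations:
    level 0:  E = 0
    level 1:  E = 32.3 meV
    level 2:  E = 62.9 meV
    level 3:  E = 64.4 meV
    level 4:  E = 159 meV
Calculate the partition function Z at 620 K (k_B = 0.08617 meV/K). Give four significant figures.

Z = 2.205

k_BT = 0.08617 × 620 K = 53.4254 meV.
Eᵢ/kT = 0, 0.604581, 1.17734, 1.20542, 2.97611.
Z = Σ e^(−Eᵢ/kT) = e^(−0) + e^(−0.604581) + e^(−1.17734) + e^(−1.20542) + e^(−2.97611) = 1.00000 + 0.546303 + 0.308097 + 0.299566 + 0.0509908 = 2.20496.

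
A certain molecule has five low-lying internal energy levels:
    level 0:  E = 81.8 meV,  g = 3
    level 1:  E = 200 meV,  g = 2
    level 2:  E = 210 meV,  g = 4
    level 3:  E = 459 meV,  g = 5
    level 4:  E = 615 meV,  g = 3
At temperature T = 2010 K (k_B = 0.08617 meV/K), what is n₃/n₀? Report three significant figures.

0.189

k_BT = 0.08617 × 2010 K = 173.20 meV.
n₃/n₀ = (g₃/g₀) exp[−(E₃−E₀)/kT] = (5/3) × exp(−(377.2 meV)/(173.20 meV)) = (5/3) × exp(-2.1778) = 0.189.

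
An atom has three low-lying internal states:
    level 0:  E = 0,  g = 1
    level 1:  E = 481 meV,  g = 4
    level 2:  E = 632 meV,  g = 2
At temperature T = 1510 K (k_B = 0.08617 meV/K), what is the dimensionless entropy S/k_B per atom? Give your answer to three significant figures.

0.505

k_BT = 0.08617 × 1510 K = 130.12 meV.
Eᵢ/kT = 0, 3.6966, 4.8571.
Z = Σ gᵢe^(−Eᵢ/kT) = 1·e^(−0) + 4·e^(−3.6966) + 2·e^(−4.8571) = 1.0000 + 0.099231 + 0.015546 = 1.1148.
⟨E⟩ = Σ EᵢPᵢ = 51.628 meV.
S/k_B = ln Z + ⟨E⟩/kT = ln(1.1148) + 51.628/130.12 = 0.10868 + 0.39677 = 0.505.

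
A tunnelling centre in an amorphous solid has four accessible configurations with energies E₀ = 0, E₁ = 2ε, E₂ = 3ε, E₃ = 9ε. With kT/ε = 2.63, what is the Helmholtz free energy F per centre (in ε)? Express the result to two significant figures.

Eᵢ/kT = 0, 0.7605, 1.141, 3.422.
Z = Σ e^(−Eᵢ/kT) = e^(−0) + e^(−0.7605) + e^(−1.141) + e^(−3.422) = 1.000 + 0.4674 + 0.3195 + 0.03265 = 1.820.
F = −kT ln Z = −2.63 × ln(1.820) = −2.63 × 0.5988 = -1.6 ε.

-1.6 ε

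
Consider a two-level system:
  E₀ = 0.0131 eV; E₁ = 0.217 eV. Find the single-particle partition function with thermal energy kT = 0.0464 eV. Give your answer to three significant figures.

Z = 0.763

Eᵢ/kT = 0.28233, 4.6767.
Z = Σ e^(−Eᵢ/kT) = e^(−0.28233) + e^(−4.6767) = 0.75402 + 0.0093097 = 0.76333.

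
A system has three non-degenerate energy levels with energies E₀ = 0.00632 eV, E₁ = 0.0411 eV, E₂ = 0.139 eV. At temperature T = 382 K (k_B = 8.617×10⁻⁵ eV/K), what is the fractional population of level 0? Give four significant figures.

k_BT = 8.617×10⁻⁵ × 382 K = 0.0329169 eV.
Eᵢ/kT = 0.191999, 1.24860, 4.22275.
Z = Σ e^(−Eᵢ/kT) = e^(−0.191999) + e^(−1.24860) + e^(−4.22275) = 0.825308 + 0.286906 + 0.0146583 = 1.12687.
P₀ = e^(−E₀/kT) / Z = 0.825308/1.12687 = 0.7324.

0.7324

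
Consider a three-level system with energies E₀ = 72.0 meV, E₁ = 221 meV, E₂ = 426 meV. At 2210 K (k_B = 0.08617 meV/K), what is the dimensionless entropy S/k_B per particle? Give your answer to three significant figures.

0.880

k_BT = 0.08617 × 2210 K = 190.44 meV.
Eᵢ/kT = 0.37807, 1.1605, 2.2369.
Z = Σ e^(−Eᵢ/kT) = e^(−0.37807) + e^(−1.1605) + e^(−2.2369) = 0.68518 + 0.31333 + 0.10679 = 1.1053.
⟨E⟩ = Σ EᵢPᵢ = 148.44 meV.
S/k_B = ln Z + ⟨E⟩/kT = ln(1.1053) + 148.44/190.44 = 0.10012 + 0.77946 = 0.880.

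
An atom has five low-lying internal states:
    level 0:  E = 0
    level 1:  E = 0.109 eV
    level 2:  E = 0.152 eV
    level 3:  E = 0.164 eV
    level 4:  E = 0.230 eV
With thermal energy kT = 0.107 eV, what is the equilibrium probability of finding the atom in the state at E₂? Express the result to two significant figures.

0.12

Eᵢ/kT = 0, 1.019, 1.421, 1.533, 2.150.
Z = Σ e^(−Eᵢ/kT) = e^(−0) + e^(−1.019) + e^(−1.421) + e^(−1.533) + e^(−2.150) = 1.000 + 0.3610 + 0.2415 + 0.2159 + 0.1165 = 1.935.
P₂ = e^(−E₂/kT) / Z = 0.2415/1.935 = 0.12.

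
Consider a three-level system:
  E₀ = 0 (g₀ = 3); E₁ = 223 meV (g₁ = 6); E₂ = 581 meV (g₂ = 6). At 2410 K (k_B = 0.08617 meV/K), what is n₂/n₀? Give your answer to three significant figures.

0.122

k_BT = 0.08617 × 2410 K = 207.67 meV.
n₂/n₀ = (g₂/g₀) exp[−(E₂−E₀)/kT] = (6/3) × exp(−(581 meV)/(207.67 meV)) = (6/3) × exp(-2.7977) = 0.122.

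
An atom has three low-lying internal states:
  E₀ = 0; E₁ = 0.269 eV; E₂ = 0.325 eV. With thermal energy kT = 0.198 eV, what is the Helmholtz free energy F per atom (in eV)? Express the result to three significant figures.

-0.0737 eV

Eᵢ/kT = 0, 1.3586, 1.6414.
Z = Σ e^(−Eᵢ/kT) = e^(−0) + e^(−1.3586) + e^(−1.6414) = 1.0000 + 0.25702 + 0.19371 = 1.4507.
F = −kT ln Z = −0.198 × ln(1.4507) = −0.198 × 0.37205 = -0.0737 eV.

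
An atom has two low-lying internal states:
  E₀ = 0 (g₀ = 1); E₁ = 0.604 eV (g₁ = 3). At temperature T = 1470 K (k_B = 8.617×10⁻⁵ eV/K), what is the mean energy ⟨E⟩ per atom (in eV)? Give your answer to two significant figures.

k_BT = 8.617×10⁻⁵ × 1470 K = 0.1267 eV.
Eᵢ/kT = 0, 4.767.
Z = Σ gᵢe^(−Eᵢ/kT) = 1·e^(−0) + 3·e^(−4.767) = 1.000 + 0.02552 = 1.026.
⟨E⟩ = Σ Eᵢ gᵢe^(−Eᵢ/kT) / Z = (0·1.000 + 0.604·0.02552) / 1.026 = 0.015 eV.

0.015 eV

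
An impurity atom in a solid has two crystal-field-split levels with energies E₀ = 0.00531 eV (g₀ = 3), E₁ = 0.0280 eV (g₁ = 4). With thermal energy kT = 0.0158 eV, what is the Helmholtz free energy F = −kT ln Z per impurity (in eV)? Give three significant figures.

-0.0164 eV

Eᵢ/kT = 0.33608, 1.7722.
Z = Σ gᵢe^(−Eᵢ/kT) = 3·e^(−0.33608) + 4·e^(−1.7722) = 2.1437 + 0.67983 = 2.8235.
F = −kT ln Z = −0.0158 × ln(2.8235) = −0.0158 × 1.0380 = -0.0164 eV.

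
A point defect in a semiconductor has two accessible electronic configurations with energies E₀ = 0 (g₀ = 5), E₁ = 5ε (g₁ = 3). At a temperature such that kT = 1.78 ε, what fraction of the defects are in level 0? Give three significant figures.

Eᵢ/kT = 0, 2.8090.
Z = Σ gᵢe^(−Eᵢ/kT) = 5·e^(−0) + 3·e^(−2.8090) = 5.0000 + 0.18080 = 5.1808.
P₀ = g₀ e^(−E₀/kT) / Z = 5.0000/5.1808 = 0.965.

0.965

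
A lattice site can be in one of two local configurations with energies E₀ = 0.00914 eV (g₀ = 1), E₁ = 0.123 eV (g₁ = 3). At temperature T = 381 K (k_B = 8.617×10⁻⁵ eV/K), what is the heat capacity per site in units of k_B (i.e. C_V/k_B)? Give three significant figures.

0.941

k_BT = 8.617×10⁻⁵ × 381 K = 0.032831 eV.
Eᵢ/kT = 0.27840, 3.7465.
Z = Σ gᵢe^(−Eᵢ/kT) = 1·e^(−0.27840) + 3·e^(−3.7465) = 0.75699 + 0.070801 = 0.82779.
⟨E⟩ = 0.018878 eV, ⟨E²⟩ = 0.0013704 eV².
C_V/k_B = (⟨E²⟩ − ⟨E⟩²)/(kT)² = (0.0013704 − 0.00035638)/0.0010779 = 0.941.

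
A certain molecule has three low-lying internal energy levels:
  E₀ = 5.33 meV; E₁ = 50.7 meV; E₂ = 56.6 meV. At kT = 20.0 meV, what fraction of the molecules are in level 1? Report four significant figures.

0.08765

Eᵢ/kT = 0.266500, 2.53500, 2.83000.
Z = Σ e^(−Eᵢ/kT) = e^(−0.266500) + e^(−2.53500) + e^(−2.83000) = 0.766056 + 0.0792617 + 0.0590129 = 0.904331.
P₁ = e^(−E₁/kT) / Z = 0.0792617/0.904331 = 0.08765.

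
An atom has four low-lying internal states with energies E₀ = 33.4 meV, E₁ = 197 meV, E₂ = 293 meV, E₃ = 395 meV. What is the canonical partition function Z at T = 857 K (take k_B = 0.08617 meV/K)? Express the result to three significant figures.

Z = 0.729

k_BT = 0.08617 × 857 K = 73.848 meV.
Eᵢ/kT = 0.45228, 2.6676, 3.9676, 5.3488.
Z = Σ e^(−Eᵢ/kT) = e^(−0.45228) + e^(−2.6676) + e^(−3.9676) + e^(−5.3488) = 0.63618 + 0.069419 + 0.018919 + 0.0047539 = 0.72927.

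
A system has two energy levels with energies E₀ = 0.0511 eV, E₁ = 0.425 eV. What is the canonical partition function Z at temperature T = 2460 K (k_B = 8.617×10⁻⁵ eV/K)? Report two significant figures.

k_BT = 8.617×10⁻⁵ × 2460 K = 0.2120 eV.
Eᵢ/kT = 0.2410, 2.005.
Z = Σ e^(−Eᵢ/kT) = e^(−0.2410) + e^(−2.005) = 0.7858 + 0.1347 = 0.9205.

Z = 0.92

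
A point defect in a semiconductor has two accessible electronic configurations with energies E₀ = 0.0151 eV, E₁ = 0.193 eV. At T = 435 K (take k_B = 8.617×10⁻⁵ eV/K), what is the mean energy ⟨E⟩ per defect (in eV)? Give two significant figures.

0.017 eV

k_BT = 8.617×10⁻⁵ × 435 K = 0.03748 eV.
Eᵢ/kT = 0.4029, 5.149.
Z = Σ e^(−Eᵢ/kT) = e^(−0.4029) + e^(−5.149) = 0.6684 + 0.005805 = 0.6742.
⟨E⟩ = Σ Eᵢ e^(−Eᵢ/kT) / Z = (0.0151·0.6684 + 0.193·0.005805) / 0.6742 = 0.017 eV.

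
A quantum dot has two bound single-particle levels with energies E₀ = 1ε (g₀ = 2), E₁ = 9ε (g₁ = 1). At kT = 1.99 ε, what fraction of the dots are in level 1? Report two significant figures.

Eᵢ/kT = 0.5025, 4.523.
Z = Σ gᵢe^(−Eᵢ/kT) = 2·e^(−0.5025) + 1·e^(−4.523) = 1.210 + 0.01086 = 1.221.
P₁ = g₁ e^(−E₁/kT) / Z = 0.01086/1.221 = 0.0089.

0.0089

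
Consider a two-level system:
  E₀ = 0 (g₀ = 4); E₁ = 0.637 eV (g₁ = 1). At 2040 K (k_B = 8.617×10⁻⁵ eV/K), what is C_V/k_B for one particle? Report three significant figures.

k_BT = 8.617×10⁻⁵ × 2040 K = 0.17579 eV.
Eᵢ/kT = 0, 3.6236.
Z = Σ gᵢe^(−Eᵢ/kT) = 4·e^(−0) + 1·e^(−3.6236) = 4.0000 + 0.026686 = 4.0267.
⟨E⟩ = 0.0042216 eV, ⟨E²⟩ = 0.0026891 eV².
C_V/k_B = (⟨E²⟩ − ⟨E⟩²)/(kT)² = (0.0026891 − 0.000017822)/0.030902 = 0.0864.

0.0864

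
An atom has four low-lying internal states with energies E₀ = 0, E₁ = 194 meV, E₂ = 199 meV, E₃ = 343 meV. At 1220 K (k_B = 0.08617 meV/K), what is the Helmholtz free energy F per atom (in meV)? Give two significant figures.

-31 meV

k_BT = 0.08617 × 1220 K = 105.1 meV.
Eᵢ/kT = 0, 1.846, 1.893, 3.264.
Z = Σ e^(−Eᵢ/kT) = e^(−0) + e^(−1.846) + e^(−1.893) + e^(−3.264) = 1.000 + 0.1579 + 0.1506 + 0.03824 = 1.347.
F = −kT ln Z = −105.1 × ln(1.347) = −105.1 × 0.2979 = -31 meV.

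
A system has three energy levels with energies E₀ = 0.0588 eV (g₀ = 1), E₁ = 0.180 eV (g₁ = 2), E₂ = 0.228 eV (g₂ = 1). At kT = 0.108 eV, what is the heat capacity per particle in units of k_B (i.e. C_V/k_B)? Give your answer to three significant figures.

Eᵢ/kT = 0.54444, 1.6667, 2.1111.
Z = Σ gᵢe^(−Eᵢ/kT) = 1·e^(−0.54444) + 2·e^(−1.6667) + 1·e^(−2.1111) = 0.58017 + 0.37774 + 0.12110 = 1.0790.
⟨E⟩ = 0.12022 eV, ⟨E²⟩ = 0.019036 eV².
C_V/k_B = (⟨E²⟩ − ⟨E⟩²)/(kT)² = (0.019036 − 0.014453)/0.011664 = 0.393.

0.393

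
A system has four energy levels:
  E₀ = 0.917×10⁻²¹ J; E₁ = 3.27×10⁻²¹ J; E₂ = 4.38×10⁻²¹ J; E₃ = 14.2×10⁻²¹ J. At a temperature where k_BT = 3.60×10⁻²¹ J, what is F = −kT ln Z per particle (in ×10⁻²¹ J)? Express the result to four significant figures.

-1.445 ×10⁻²¹ J

Eᵢ/kT = 0.254722, 0.908333, 1.21667, 3.94444.
Z = Σ e^(−Eᵢ/kT) = e^(−0.254722) + e^(−0.908333) + e^(−1.21667) + e^(−3.94444) = 0.775132 + 0.403196 + 0.296215 + 0.0193621 = 1.49391.
F = −kT ln Z = −3.60 × ln(1.49391) = −3.60 × 0.401397 = -1.445 ×10⁻²¹ J.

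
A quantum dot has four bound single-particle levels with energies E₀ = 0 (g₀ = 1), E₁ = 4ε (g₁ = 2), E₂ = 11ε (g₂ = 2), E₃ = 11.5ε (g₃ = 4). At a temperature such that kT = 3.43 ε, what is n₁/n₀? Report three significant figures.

0.623

n₁/n₀ = (g₁/g₀) exp[−(E₁−E₀)/kT] = (2/1) × exp(−(4ε)/(3.43ε)) = (2/1) × exp(-1.1662) = 0.623.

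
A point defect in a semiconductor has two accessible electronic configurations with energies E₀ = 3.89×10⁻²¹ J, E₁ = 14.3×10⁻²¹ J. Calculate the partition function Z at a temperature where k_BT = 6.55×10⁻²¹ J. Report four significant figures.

Eᵢ/kT = 0.593893, 2.18321.
Z = Σ e^(−Eᵢ/kT) = e^(−0.593893) + e^(−2.18321) = 0.552173 + 0.112679 = 0.664852.

Z = 0.6649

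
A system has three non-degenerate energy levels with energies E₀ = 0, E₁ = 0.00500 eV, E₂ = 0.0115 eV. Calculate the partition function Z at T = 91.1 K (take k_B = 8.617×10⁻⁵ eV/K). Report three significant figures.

Z = 1.76

k_BT = 8.617×10⁻⁵ × 91.1 K = 0.0078501 eV.
Eᵢ/kT = 0, 0.63693, 1.4649.
Z = Σ e^(−Eᵢ/kT) = e^(−0) + e^(−0.63693) + e^(−1.4649) = 1.0000 + 0.52891 + 0.23110 = 1.7600.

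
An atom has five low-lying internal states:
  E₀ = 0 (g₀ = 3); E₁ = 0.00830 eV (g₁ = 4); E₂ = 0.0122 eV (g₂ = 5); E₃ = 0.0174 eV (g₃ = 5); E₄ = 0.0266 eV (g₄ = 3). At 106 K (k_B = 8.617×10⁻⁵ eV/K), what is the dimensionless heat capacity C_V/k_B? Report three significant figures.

k_BT = 8.617×10⁻⁵ × 106 K = 0.0091340 eV.
Eᵢ/kT = 0, 0.90869, 1.3357, 1.9050, 2.9122.
Z = Σ gᵢe^(−Eᵢ/kT) = 3·e^(−0) + 4·e^(−0.90869) + 5·e^(−1.3357) + 5·e^(−1.9050) + 3·e^(−2.9122) = 3.0000 + 1.6122 + 1.3149 + 0.74411 + 0.16307 = 6.8343.
⟨E⟩ = 0.0068344 eV, ⟨E²⟩ = 0.000094734 eV².
C_V/k_B = (⟨E²⟩ − ⟨E⟩²)/(kT)² = (0.000094734 − 0.000046709)/0.000083430 = 0.576.

0.576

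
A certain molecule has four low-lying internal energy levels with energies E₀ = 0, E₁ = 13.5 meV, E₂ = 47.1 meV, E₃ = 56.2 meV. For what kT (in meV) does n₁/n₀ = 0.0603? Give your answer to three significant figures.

4.81 meV

n₁/n₀ = exp[−(E₁−E₀)/kT] = 0.0603.
⇒ (E₁−E₀)/kT = ln(1/0.0603) = ln(16.584) = 2.8084.
kT = 13.5 meV / 2.8084 = 4.81 meV.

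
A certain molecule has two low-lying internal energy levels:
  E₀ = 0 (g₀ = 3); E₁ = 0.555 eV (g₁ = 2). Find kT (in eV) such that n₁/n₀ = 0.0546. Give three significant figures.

0.222 eV

n₁/n₀ = (g₁/g₀) exp[−(E₁−E₀)/kT] = 0.0546.
⇒ (E₁−E₀)/kT = ln((2/3)/0.0546) = ln(12.210) = 2.5023.
kT = 0.555 eV / 2.5023 = 0.222 eV.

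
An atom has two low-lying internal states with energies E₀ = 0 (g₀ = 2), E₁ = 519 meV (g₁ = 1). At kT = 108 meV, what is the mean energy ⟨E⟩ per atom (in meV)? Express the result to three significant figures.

Eᵢ/kT = 0, 4.8056.
Z = Σ gᵢe^(−Eᵢ/kT) = 2·e^(−0) + 1·e^(−4.8056) = 2.0000 + 0.0081838 = 2.0082.
⟨E⟩ = Σ Eᵢ gᵢe^(−Eᵢ/kT) / Z = (0·2.0000 + 519·0.0081838) / 2.0082 = 2.12 meV.

2.12 meV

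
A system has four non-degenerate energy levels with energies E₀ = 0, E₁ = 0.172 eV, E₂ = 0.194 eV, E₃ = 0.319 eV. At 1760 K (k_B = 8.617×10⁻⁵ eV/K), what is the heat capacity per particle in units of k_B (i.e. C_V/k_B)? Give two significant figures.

0.50

k_BT = 8.617×10⁻⁵ × 1760 K = 0.1517 eV.
Eᵢ/kT = 0, 1.134, 1.279, 2.103.
Z = Σ e^(−Eᵢ/kT) = e^(−0) + e^(−1.134) + e^(−1.279) + e^(−2.103) = 1.000 + 0.3217 + 0.2783 + 0.1221 = 1.722.
⟨E⟩ = 0.08610 eV, ⟨E²⟩ = 0.01882 eV².
C_V/k_B = (⟨E²⟩ − ⟨E⟩²)/(kT)² = (0.01882 − 0.007413)/0.02301 = 0.50.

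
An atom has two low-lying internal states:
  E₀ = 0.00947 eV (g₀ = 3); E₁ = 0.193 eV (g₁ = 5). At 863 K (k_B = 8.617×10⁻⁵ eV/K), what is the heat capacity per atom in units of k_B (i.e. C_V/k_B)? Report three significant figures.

k_BT = 8.617×10⁻⁵ × 863 K = 0.074365 eV.
Eᵢ/kT = 0.12734, 2.5953.
Z = Σ gᵢe^(−Eᵢ/kT) = 3·e^(−0.12734) + 5·e^(−2.5953) = 2.6413 + 0.37312 = 3.0144.
⟨E⟩ = 0.032187 eV, ⟨E²⟩ = 0.0046892 eV².
C_V/k_B = (⟨E²⟩ − ⟨E⟩²)/(kT)² = (0.0046892 − 0.0010360)/0.0055302 = 0.661.

0.661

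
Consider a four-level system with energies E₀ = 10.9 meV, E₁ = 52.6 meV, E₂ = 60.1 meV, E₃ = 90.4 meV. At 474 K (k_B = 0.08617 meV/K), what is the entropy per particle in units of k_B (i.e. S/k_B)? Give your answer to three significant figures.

1.15

k_BT = 0.08617 × 474 K = 40.845 meV.
Eᵢ/kT = 0.26686, 1.2878, 1.4714, 2.2132.
Z = Σ e^(−Eᵢ/kT) = e^(−0.26686) + e^(−1.2878) + e^(−1.4714) + e^(−2.2132) = 0.76578 + 0.27588 + 0.22960 + 0.10935 = 1.3806.
⟨E⟩ = Σ EᵢPᵢ = 33.712 meV.
S/k_B = ln Z + ⟨E⟩/kT = ln(1.3806) + 33.712/40.845 = 0.32252 + 0.82536 = 1.15.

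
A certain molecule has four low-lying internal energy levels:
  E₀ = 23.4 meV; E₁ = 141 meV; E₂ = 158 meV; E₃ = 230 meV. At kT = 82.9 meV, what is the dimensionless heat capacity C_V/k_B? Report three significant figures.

0.673

Eᵢ/kT = 0.28227, 1.7008, 1.9059, 2.7744.
Z = Σ e^(−Eᵢ/kT) = e^(−0.28227) + e^(−1.7008) + e^(−1.9059) + e^(−2.7744) = 0.75407 + 0.18254 + 0.14869 + 0.062387 = 1.1477.
⟨E⟩ = 70.772 meV, ⟨E²⟩ = 9631.6 meV².
C_V/k_B = (⟨E²⟩ − ⟨E⟩²)/(kT)² = (9631.6 − 5008.7)/6872.4 = 0.673.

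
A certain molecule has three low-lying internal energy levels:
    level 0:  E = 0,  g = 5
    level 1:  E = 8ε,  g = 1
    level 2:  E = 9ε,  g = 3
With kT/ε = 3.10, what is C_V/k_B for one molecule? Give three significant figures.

Eᵢ/kT = 0, 2.5806, 2.9032.
Z = Σ gᵢe^(−Eᵢ/kT) = 5·e^(−0) + 1·e^(−2.5806) + 3·e^(−2.9032) = 5.0000 + 0.075729 + 0.16454 = 5.2403.
⟨E⟩ = 0.39820 ε, ⟨E²⟩ = 3.4682 ε².
C_V/k_B = (⟨E²⟩ − ⟨E⟩²)/(kT)² = (3.4682 − 0.15856)/9.6100 = 0.344.

0.344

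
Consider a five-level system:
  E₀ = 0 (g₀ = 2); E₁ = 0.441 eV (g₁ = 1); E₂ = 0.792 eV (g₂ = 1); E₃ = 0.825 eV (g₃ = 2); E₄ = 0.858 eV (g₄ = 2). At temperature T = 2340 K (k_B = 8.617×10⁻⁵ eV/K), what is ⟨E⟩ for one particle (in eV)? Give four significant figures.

k_BT = 8.617×10⁻⁵ × 2340 K = 0.201638 eV.
Eᵢ/kT = 0, 2.18709, 3.92783, 4.09149, 4.25515.
Z = Σ gᵢe^(−Eᵢ/kT) = 2·e^(−0) + 1·e^(−2.18709) + 1·e^(−3.92783) + 2·e^(−4.09149) + 2·e^(−4.25515) = 2.00000 + 0.112243 + 0.0196863 + 0.0334286 + 0.0283819 = 2.19374.
⟨E⟩ = Σ Eᵢ gᵢe^(−Eᵢ/kT) / Z = (0·2.00000 + 0.441·0.112243 + 0.792·0.0196863 + 0.825·0.0334286 + 0.858·0.0283819) / 2.19374 = 0.05334 eV.

0.05334 eV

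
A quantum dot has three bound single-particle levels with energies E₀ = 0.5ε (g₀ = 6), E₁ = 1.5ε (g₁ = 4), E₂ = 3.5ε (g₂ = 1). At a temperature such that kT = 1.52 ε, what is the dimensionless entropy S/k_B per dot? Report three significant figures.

2.30

Eᵢ/kT = 0.32895, 0.98684, 2.3026.
Z = Σ gᵢe^(−Eᵢ/kT) = 6·e^(−0.32895) + 4·e^(−0.98684) + 1·e^(−2.3026) = 4.3181 + 1.4910 + 0.099999 = 5.9091.
⟨E⟩ = Σ EᵢPᵢ = 0.80309 ε.
S/k_B = ln Z + ⟨E⟩/kT = ln(5.9091) + 0.80309/1.52 = 1.7765 + 0.52835 = 2.30.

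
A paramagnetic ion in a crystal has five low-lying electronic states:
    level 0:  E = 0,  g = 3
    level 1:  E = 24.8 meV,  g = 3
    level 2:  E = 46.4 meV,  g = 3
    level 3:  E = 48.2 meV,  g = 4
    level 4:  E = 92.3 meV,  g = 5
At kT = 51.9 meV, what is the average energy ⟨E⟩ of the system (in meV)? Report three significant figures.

Eᵢ/kT = 0, 0.47784, 0.89403, 0.92871, 1.7784.
Z = Σ gᵢe^(−Eᵢ/kT) = 3·e^(−0) + 3·e^(−0.47784) + 3·e^(−0.89403) + 4·e^(−0.92871) + 5·e^(−1.7784) = 3.0000 + 1.8604 + 1.2270 + 1.5803 + 0.84454 = 8.5122.
⟨E⟩ = Σ Eᵢ gᵢe^(−Eᵢ/kT) / Z = (0·3.0000 + 24.8·1.8604 + 46.4·1.2270 + 48.2·1.5803 + 92.3·0.84454) / 8.5122 = 30.2 meV.

30.2 meV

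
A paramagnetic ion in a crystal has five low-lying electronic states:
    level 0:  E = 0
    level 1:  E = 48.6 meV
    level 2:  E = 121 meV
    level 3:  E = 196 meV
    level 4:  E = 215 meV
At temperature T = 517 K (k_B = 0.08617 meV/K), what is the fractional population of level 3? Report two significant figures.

k_BT = 0.08617 × 517 K = 44.55 meV.
Eᵢ/kT = 0, 1.091, 2.716, 4.400, 4.826.
Z = Σ e^(−Eᵢ/kT) = e^(−0) + e^(−1.091) + e^(−2.716) + e^(−4.400) + e^(−4.826) = 1.000 + 0.3359 + 0.06614 + 0.01228 + 0.008019 = 1.422.
P₃ = e^(−E₃/kT) / Z = 0.01228/1.422 = 0.0086.

0.0086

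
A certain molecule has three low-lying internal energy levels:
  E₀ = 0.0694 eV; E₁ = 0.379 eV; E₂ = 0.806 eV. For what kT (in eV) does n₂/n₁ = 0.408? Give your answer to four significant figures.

n₂/n₁ = exp[−(E₂−E₁)/kT] = 0.408.
⇒ (E₂−E₁)/kT = ln(1/0.408) = ln(2.45098) = 0.896488.
kT = 0.427 eV / 0.896488 = 0.4763 eV.

0.4763 eV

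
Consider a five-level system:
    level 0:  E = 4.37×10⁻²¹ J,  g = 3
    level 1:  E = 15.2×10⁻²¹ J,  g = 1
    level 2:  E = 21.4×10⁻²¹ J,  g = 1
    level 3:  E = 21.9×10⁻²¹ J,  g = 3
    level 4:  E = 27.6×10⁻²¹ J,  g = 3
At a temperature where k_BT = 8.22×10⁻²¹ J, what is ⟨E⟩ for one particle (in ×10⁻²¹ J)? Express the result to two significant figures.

8.3 ×10⁻²¹ J

Eᵢ/kT = 0.5316, 1.849, 2.603, 2.664, 3.358.
Z = Σ gᵢe^(−Eᵢ/kT) = 3·e^(−0.5316) + 1·e^(−1.849) + 1·e^(−2.603) + 3·e^(−2.664) + 3·e^(−3.358) = 1.763 + 0.1574 + 0.07405 + 0.2090 + 0.1044 = 2.308.
⟨E⟩ = Σ Eᵢ gᵢe^(−Eᵢ/kT) / Z = (4.37·1.763 + 15.2·0.1574 + 21.4·0.07405 + 21.9·0.2090 + 27.6·0.1044) / 2.308 = 8.3 ×10⁻²¹ J.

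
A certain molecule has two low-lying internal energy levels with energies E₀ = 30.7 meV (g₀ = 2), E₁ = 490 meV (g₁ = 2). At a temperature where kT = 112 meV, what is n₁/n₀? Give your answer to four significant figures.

0.01656

n₁/n₀ = (g₁/g₀) exp[−(E₁−E₀)/kT] = (2/2) × exp(−(459.3 meV)/(112 meV)) = (2/2) × exp(-4.10089) = 0.01656.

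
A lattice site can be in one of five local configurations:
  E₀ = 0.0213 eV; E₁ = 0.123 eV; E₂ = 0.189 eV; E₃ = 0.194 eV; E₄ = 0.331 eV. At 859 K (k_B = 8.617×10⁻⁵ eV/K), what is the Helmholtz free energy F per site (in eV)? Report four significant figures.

k_BT = 8.617×10⁻⁵ × 859 K = 0.0740200 eV.
Eᵢ/kT = 0.287760, 1.66171, 2.55336, 2.62091, 4.47176.
Z = Σ e^(−Eᵢ/kT) = e^(−0.287760) + e^(−1.66171) + e^(−2.55336) + e^(−2.62091) + e^(−4.47176) = 0.749942 + 0.189814 + 0.0778198 + 0.0727366 + 0.0114272 = 1.10174.
F = −kT ln Z = −0.0740200 × ln(1.10174) = −0.0740200 × 0.0968907 = -0.007172 eV.

-0.007172 eV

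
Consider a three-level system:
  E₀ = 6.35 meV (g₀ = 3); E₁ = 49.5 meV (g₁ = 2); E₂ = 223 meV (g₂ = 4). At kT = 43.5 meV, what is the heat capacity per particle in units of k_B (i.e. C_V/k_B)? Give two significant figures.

Eᵢ/kT = 0.1460, 1.138, 5.126.
Z = Σ gᵢe^(−Eᵢ/kT) = 3·e^(−0.1460) + 2·e^(−1.138) + 4·e^(−5.126) = 2.592 + 0.6409 + 0.02376 = 3.257.
⟨E⟩ = 16.42 meV, ⟨E²⟩ = 877.0 meV².
C_V/k_B = (⟨E²⟩ − ⟨E⟩²)/(kT)² = (877.0 − 269.6)/1892 = 0.32.

0.32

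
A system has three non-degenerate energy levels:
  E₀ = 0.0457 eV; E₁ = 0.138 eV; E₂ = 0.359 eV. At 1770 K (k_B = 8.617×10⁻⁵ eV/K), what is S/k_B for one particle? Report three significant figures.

k_BT = 8.617×10⁻⁵ × 1770 K = 0.15252 eV.
Eᵢ/kT = 0.29963, 0.90480, 2.3538.
Z = Σ e^(−Eᵢ/kT) = e^(−0.29963) + e^(−0.90480) + e^(−2.3538) = 0.74109 + 0.40462 + 0.095007 = 1.2407.
⟨E⟩ = Σ EᵢPᵢ = 0.099793 eV.
S/k_B = ln Z + ⟨E⟩/kT = ln(1.2407) + 0.099793/0.15252 = 0.21568 + 0.65429 = 0.870.

0.870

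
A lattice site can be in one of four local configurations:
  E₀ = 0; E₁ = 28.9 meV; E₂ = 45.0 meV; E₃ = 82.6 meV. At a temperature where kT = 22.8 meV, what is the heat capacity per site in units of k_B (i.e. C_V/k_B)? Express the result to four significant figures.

0.6758

Eᵢ/kT = 0, 1.26754, 1.97368, 3.62281.
Z = Σ e^(−Eᵢ/kT) = e^(−0) + e^(−1.26754) + e^(−1.97368) + e^(−3.62281) = 1.00000 + 0.281523 + 0.138945 + 0.0267075 = 1.44718.
⟨E⟩ = 11.4668 meV, ⟨E²⟩ = 482.810 meV².
C_V/k_B = (⟨E²⟩ − ⟨E⟩²)/(kT)² = (482.810 − 131.488)/519.840 = 0.6758.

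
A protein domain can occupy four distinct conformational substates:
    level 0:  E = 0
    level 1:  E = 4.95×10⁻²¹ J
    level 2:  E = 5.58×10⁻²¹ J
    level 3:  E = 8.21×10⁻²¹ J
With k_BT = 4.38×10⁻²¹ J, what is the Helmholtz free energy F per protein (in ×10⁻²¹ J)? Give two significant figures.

-2.5 ×10⁻²¹ J

Eᵢ/kT = 0, 1.130, 1.274, 1.874.
Z = Σ e^(−Eᵢ/kT) = e^(−0) + e^(−1.130) + e^(−1.274) + e^(−1.874) = 1.000 + 0.3230 + 0.2797 + 0.1535 = 1.756.
F = −kT ln Z = −4.38 × ln(1.756) = −4.38 × 0.5630 = -2.5 ×10⁻²¹ J.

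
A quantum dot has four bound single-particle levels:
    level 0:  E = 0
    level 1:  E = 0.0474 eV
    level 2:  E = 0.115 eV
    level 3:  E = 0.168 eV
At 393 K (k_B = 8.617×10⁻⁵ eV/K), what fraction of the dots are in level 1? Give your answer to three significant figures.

0.192

k_BT = 8.617×10⁻⁵ × 393 K = 0.033865 eV.
Eᵢ/kT = 0, 1.3997, 3.3958, 4.9609.
Z = Σ e^(−Eᵢ/kT) = e^(−0) + e^(−1.3997) + e^(−3.3958) + e^(−4.9609) = 1.0000 + 0.24667 + 0.033514 + 0.0070066 = 1.2872.
P₁ = e^(−E₁/kT) / Z = 0.24667/1.2872 = 0.192.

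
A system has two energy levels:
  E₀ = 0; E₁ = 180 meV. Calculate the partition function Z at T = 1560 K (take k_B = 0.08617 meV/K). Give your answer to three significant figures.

k_BT = 0.08617 × 1560 K = 134.43 meV.
Eᵢ/kT = 0, 1.3390.
Z = Σ e^(−Eᵢ/kT) = e^(−0) + e^(−1.3390) = 1.0000 + 0.26211 = 1.2621.

Z = 1.26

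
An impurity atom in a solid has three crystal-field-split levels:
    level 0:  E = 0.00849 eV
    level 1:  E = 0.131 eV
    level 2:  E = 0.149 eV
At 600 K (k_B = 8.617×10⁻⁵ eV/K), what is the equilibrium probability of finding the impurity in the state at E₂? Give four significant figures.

0.05694

k_BT = 8.617×10⁻⁵ × 600 K = 0.0517020 eV.
Eᵢ/kT = 0.164210, 2.53375, 2.88190.
Z = Σ e^(−Eᵢ/kT) = e^(−0.164210) + e^(−2.53375) + e^(−2.88190) = 0.848564 + 0.0793609 + 0.0560282 = 0.983953.
P₂ = e^(−E₂/kT) / Z = 0.0560282/0.983953 = 0.05694.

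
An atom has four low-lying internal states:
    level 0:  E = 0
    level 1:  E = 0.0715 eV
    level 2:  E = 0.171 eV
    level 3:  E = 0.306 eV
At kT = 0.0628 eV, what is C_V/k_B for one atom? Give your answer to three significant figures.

Eᵢ/kT = 0, 1.1385, 2.7229, 4.8726.
Z = Σ e^(−Eᵢ/kT) = e^(−0) + e^(−1.1385) + e^(−2.7229) + e^(−4.8726) = 1.0000 + 0.32030 + 0.065684 + 0.0076534 = 1.3936.
⟨E⟩ = 0.026173 eV, ⟨E²⟩ = 0.0030674 eV².
C_V/k_B = (⟨E²⟩ − ⟨E⟩²)/(kT)² = (0.0030674 − 0.00068503)/0.0039438 = 0.604.

0.604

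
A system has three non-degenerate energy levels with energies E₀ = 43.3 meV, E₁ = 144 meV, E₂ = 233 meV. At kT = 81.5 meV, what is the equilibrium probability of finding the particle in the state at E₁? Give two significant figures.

Eᵢ/kT = 0.5313, 1.767, 2.859.
Z = Σ e^(−Eᵢ/kT) = e^(−0.5313) + e^(−1.767) + e^(−2.859) = 0.5878 + 0.1708 + 0.05733 = 0.8159.
P₁ = e^(−E₁/kT) / Z = 0.1708/0.8159 = 0.21.

0.21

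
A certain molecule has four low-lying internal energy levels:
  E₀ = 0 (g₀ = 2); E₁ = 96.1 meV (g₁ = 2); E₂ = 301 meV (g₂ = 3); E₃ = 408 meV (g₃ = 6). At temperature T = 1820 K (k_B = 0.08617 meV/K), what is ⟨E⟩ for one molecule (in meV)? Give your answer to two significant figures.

110 meV

k_BT = 0.08617 × 1820 K = 156.8 meV.
Eᵢ/kT = 0, 0.6129, 1.920, 2.602.
Z = Σ gᵢe^(−Eᵢ/kT) = 2·e^(−0) + 2·e^(−0.6129) + 3·e^(−1.920) + 6·e^(−2.602) = 2.000 + 1.084 + 0.4398 + 0.4448 = 3.969.
⟨E⟩ = Σ Eᵢ gᵢe^(−Eᵢ/kT) / Z = (0·2.000 + 96.1·1.084 + 301·0.4398 + 408·0.4448) / 3.969 = 110 meV.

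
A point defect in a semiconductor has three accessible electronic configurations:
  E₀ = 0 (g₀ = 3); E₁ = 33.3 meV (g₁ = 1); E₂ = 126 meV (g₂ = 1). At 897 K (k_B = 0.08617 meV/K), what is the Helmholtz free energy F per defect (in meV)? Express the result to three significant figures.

-104 meV

k_BT = 0.08617 × 897 K = 77.294 meV.
Eᵢ/kT = 0, 0.43082, 1.6301.
Z = Σ gᵢe^(−Eᵢ/kT) = 3·e^(−0) + 1·e^(−0.43082) + 1·e^(−1.6301) = 3.0000 + 0.64998 + 0.19591 = 3.8459.
F = −kT ln Z = −77.294 × ln(3.8459) = −77.294 × 1.3470 = -104 meV.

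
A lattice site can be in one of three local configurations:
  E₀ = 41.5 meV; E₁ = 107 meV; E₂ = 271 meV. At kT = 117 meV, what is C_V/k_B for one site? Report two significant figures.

0.30

Eᵢ/kT = 0.3547, 0.9145, 2.316.
Z = Σ e^(−Eᵢ/kT) = e^(−0.3547) + e^(−0.9145) + e^(−2.316) = 0.7014 + 0.4007 + 0.09867 = 1.201.
⟨E⟩ = 82.20 meV, ⟨E²⟩ = 10860 meV².
C_V/k_B = (⟨E²⟩ − ⟨E⟩²)/(kT)² = (10860 − 6757)/13690 = 0.30.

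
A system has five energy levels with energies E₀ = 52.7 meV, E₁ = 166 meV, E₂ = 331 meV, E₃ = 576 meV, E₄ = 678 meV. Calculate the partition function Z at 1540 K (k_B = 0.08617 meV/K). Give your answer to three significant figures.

Z = 1.06

k_BT = 0.08617 × 1540 K = 132.70 meV.
Eᵢ/kT = 0.39714, 1.2509, 2.4943, 4.3406, 5.1093.
Z = Σ e^(−Eᵢ/kT) = e^(−0.39714) + e^(−1.2509) + e^(−2.4943) + e^(−4.3406) + e^(−5.1093) = 0.67224 + 0.28625 + 0.082554 + 0.013029 + 0.0060403 = 1.0601.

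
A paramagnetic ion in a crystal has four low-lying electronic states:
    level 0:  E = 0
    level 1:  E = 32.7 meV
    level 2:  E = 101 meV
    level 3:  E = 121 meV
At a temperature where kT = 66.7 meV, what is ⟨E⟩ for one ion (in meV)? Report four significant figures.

31.05 meV

Eᵢ/kT = 0, 0.490255, 1.51424, 1.81409.
Z = Σ e^(−Eᵢ/kT) = e^(−0) + e^(−0.490255) + e^(−1.51424) + e^(−1.81409) = 1.00000 + 0.612470 + 0.219975 + 0.162986 = 1.99543.
⟨E⟩ = Σ Eᵢ e^(−Eᵢ/kT) / Z = (0·1.00000 + 32.7·0.612470 + 101·0.219975 + 121·0.162986) / 1.99543 = 31.05 meV.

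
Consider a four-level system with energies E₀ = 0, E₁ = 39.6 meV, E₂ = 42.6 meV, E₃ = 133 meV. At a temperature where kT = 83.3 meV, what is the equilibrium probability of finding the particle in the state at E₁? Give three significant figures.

Eᵢ/kT = 0, 0.47539, 0.51140, 1.5966.
Z = Σ e^(−Eᵢ/kT) = e^(−0) + e^(−0.47539) + e^(−0.51140) + e^(−1.5966) = 1.0000 + 0.62164 + 0.59966 + 0.20258 = 2.4239.
P₁ = e^(−E₁/kT) / Z = 0.62164/2.4239 = 0.256.

0.256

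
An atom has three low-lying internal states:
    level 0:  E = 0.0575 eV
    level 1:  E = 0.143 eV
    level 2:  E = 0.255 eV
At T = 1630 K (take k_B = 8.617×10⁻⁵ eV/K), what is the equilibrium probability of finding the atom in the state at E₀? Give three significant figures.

k_BT = 8.617×10⁻⁵ × 1630 K = 0.14046 eV.
Eᵢ/kT = 0.40937, 1.0181, 1.8155.
Z = Σ e^(−Eᵢ/kT) = e^(−0.40937) + e^(−1.0181) + e^(−1.8155) = 0.66407 + 0.36128 + 0.16276 = 1.1881.
P₀ = e^(−E₀/kT) / Z = 0.66407/1.1881 = 0.559.

0.559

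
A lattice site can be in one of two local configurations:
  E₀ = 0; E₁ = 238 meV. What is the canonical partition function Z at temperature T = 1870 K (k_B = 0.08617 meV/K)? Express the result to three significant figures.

Z = 1.23

k_BT = 0.08617 × 1870 K = 161.14 meV.
Eᵢ/kT = 0, 1.4770.
Z = Σ e^(−Eᵢ/kT) = e^(−0) + e^(−1.4770) = 1.0000 + 0.22832 = 1.2283.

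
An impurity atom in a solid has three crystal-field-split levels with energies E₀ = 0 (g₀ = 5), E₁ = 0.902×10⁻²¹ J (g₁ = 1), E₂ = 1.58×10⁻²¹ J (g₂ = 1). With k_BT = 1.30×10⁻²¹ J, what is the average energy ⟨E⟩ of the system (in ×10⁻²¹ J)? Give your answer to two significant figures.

Eᵢ/kT = 0, 0.6938, 1.215.
Z = Σ gᵢe^(−Eᵢ/kT) = 5·e^(−0) + 1·e^(−0.6938) + 1·e^(−1.215) = 5.000 + 0.4997 + 0.2967 = 5.796.
⟨E⟩ = Σ Eᵢ gᵢe^(−Eᵢ/kT) / Z = (0·5.000 + 0.902·0.4997 + 1.58·0.2967) / 5.796 = 0.16 ×10⁻²¹ J.

0.16 ×10⁻²¹ J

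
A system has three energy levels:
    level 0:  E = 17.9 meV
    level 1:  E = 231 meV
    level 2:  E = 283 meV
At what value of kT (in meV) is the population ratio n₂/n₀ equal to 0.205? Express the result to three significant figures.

n₂/n₀ = exp[−(E₂−E₀)/kT] = 0.205.
⇒ (E₂−E₀)/kT = ln(1/0.205) = ln(4.8780) = 1.5847.
kT = 265.1 meV / 1.5847 = 167 meV.

167 meV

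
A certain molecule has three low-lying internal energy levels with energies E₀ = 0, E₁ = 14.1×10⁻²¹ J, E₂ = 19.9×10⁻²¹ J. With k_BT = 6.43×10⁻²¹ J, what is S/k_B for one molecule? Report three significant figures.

0.478

Eᵢ/kT = 0, 2.1928, 3.0949.
Z = Σ e^(−Eᵢ/kT) = e^(−0) + e^(−2.1928) + e^(−3.0949) = 1.0000 + 0.11160 + 0.045280 = 1.1569.
⟨E⟩ = Σ EᵢPᵢ = 2.1390 ×10⁻²¹ J.
S/k_B = ln Z + ⟨E⟩/kT = ln(1.1569) + 2.1390/6.43 = 0.14574 + 0.33266 = 0.478.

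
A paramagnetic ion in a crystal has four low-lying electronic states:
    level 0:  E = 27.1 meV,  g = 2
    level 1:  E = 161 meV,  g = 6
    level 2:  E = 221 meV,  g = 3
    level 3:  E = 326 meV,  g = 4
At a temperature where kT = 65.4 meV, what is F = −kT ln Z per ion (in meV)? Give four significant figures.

-44.10 meV

Eᵢ/kT = 0.414373, 2.46177, 3.37920, 4.98471.
Z = Σ gᵢe^(−Eᵢ/kT) = 2·e^(−0.414373) + 6·e^(−2.46177) + 3·e^(−3.37920) + 4·e^(−4.98471) = 1.32151 + 0.511703 + 0.102224 + 0.0273670 = 1.96280.
F = −kT ln Z = −65.4 × ln(1.96280) = −65.4 × 0.674372 = -44.10 meV.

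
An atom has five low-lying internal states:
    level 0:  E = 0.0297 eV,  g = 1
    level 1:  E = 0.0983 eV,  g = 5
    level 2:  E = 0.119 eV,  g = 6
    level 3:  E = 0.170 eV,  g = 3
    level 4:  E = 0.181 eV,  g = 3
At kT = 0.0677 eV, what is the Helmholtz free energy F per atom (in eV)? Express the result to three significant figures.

-0.0808 eV

Eᵢ/kT = 0.43870, 1.4520, 1.7578, 2.5111, 2.6736.
Z = Σ gᵢe^(−Eᵢ/kT) = 1·e^(−0.43870) + 5·e^(−1.4520) + 6·e^(−1.7578) + 3·e^(−2.5111) + 3·e^(−2.6736) = 0.64487 + 1.1705 + 1.0345 + 0.24354 + 0.20701 = 3.3004.
F = −kT ln Z = −0.0677 × ln(3.3004) = −0.0677 × 1.1940 = -0.0808 eV.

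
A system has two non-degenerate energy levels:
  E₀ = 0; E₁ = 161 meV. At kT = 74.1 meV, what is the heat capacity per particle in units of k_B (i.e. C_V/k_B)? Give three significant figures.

Eᵢ/kT = 0, 2.1727.
Z = Σ e^(−Eᵢ/kT) = e^(−0) + e^(−2.1727) = 1.0000 + 0.11387 = 1.1139.
⟨E⟩ = 16.458 meV, ⟨E²⟩ = 2649.8 meV².
C_V/k_B = (⟨E²⟩ − ⟨E⟩²)/(kT)² = (2649.8 − 270.87)/5490.8 = 0.433.

0.433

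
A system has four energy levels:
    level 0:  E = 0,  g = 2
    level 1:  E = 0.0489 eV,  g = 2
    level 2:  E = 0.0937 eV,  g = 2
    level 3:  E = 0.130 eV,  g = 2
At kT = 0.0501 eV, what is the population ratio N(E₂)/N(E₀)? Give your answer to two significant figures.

0.15

n₂/n₀ = (g₂/g₀) exp[−(E₂−E₀)/kT] = (2/2) × exp(−(0.0937 eV)/(0.0501 eV)) = (2/2) × exp(-1.870) = 0.15.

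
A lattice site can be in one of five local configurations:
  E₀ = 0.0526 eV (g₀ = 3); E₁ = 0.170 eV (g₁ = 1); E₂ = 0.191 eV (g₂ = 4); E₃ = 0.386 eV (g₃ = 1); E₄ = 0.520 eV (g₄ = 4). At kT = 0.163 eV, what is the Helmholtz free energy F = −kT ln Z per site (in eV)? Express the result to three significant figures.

Eᵢ/kT = 0.32270, 1.0429, 1.1718, 2.3681, 3.1902.
Z = Σ gᵢe^(−Eᵢ/kT) = 3·e^(−0.32270) + 1·e^(−1.0429) + 4·e^(−1.1718) + 1·e^(−2.3681) + 4·e^(−3.1902) = 2.1726 + 0.35243 + 1.2392 + 0.093659 + 0.16465 = 4.0225.
F = −kT ln Z = −0.163 × ln(4.0225) = −0.163 × 1.3919 = -0.227 eV.

-0.227 eV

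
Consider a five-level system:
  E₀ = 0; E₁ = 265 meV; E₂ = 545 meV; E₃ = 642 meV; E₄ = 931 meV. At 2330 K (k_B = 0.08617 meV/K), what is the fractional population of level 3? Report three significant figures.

k_BT = 0.08617 × 2330 K = 200.78 meV.
Eᵢ/kT = 0, 1.3199, 2.7144, 3.1975, 4.6369.
Z = Σ e^(−Eᵢ/kT) = e^(−0) + e^(−1.3199) + e^(−2.7144) + e^(−3.1975) + e^(−4.6369) = 1.0000 + 0.26716 + 0.066245 + 0.040864 + 0.0096877 = 1.3840.
P₃ = e^(−E₃/kT) / Z = 0.040864/1.3840 = 0.0295.

0.0295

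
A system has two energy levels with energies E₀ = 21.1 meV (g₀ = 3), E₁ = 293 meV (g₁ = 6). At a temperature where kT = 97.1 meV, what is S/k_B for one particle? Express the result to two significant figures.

1.5

Eᵢ/kT = 0.2173, 3.018.
Z = Σ gᵢe^(−Eᵢ/kT) = 3·e^(−0.2173) + 6·e^(−3.018) = 2.414 + 0.2934 = 2.707.
⟨E⟩ = Σ EᵢPᵢ = 50.57 meV.
S/k_B = ln Z + ⟨E⟩/kT = ln(2.707) + 50.57/97.1 = 0.9958 + 0.5208 = 1.5.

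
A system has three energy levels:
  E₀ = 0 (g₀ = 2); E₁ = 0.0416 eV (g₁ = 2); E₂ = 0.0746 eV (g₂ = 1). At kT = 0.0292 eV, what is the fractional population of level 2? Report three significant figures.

0.0304

Eᵢ/kT = 0, 1.4247, 2.5548.
Z = Σ gᵢe^(−Eᵢ/kT) = 2·e^(−0) + 2·e^(−1.4247) + 1·e^(−2.5548) = 2.0000 + 0.48116 + 0.077708 = 2.5589.
P₂ = g₂ e^(−E₂/kT) / Z = 0.077708/2.5589 = 0.0304.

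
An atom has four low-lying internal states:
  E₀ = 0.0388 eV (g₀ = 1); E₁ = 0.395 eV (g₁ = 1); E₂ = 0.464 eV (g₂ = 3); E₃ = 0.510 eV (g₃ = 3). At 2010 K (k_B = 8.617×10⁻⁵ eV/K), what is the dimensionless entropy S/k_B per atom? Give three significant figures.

k_BT = 8.617×10⁻⁵ × 2010 K = 0.17320 eV.
Eᵢ/kT = 0.22402, 2.2806, 2.6790, 2.9446.
Z = Σ gᵢe^(−Eᵢ/kT) = 1·e^(−0.22402) + 1·e^(−2.2806) + 3·e^(−2.6790) + 3·e^(−2.9446) = 0.79930 + 0.10222 + 0.20590 + 0.15787 = 1.2653.
⟨E⟩ = Σ EᵢPᵢ = 0.19556 eV.
S/k_B = ln Z + ⟨E⟩/kT = ln(1.2653) + 0.19556/0.17320 = 0.23531 + 1.1291 = 1.36.

1.36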